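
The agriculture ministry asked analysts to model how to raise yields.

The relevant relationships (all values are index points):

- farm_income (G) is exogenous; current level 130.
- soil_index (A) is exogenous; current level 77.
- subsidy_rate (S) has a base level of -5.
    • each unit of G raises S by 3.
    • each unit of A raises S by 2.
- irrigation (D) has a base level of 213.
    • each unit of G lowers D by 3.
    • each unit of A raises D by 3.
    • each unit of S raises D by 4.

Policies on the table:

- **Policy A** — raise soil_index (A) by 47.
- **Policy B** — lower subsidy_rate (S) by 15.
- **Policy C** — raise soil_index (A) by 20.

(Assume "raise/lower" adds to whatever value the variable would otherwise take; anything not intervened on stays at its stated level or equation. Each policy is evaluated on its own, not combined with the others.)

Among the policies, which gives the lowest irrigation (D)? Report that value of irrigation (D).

2150

Policy A (A + 47):
  G = 130
  A = 77 + 47 = 124
  S = -5 + 3·130 + 2·124 = 633
  D = 213 − 3·130 + 3·124 + 4·633 = 2727
Policy B (S − 15):
  G = 130
  A = 77
  S = -5 + 3·130 + 2·77 (−15 from intervention) = 524
  D = 213 − 3·130 + 3·77 + 4·524 = 2150
Policy C (A + 20):
  G = 130
  A = 77 + 20 = 97
  S = -5 + 3·130 + 2·97 = 579
  D = 213 − 3·130 + 3·97 + 4·579 = 2430
Comparing — Policy A: D=2727, Policy B: D=2150, Policy C: D=2430. Lowest is 2150 (Policy B).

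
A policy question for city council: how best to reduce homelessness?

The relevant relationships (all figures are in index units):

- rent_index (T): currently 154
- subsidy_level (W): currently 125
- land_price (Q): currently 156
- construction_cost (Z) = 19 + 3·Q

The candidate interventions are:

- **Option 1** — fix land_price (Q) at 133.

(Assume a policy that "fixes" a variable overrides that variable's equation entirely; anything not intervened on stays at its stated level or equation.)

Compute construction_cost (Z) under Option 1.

Option 1 (Q := 133):
  Q = 133
  Z = 19 + 3·133 = 418

418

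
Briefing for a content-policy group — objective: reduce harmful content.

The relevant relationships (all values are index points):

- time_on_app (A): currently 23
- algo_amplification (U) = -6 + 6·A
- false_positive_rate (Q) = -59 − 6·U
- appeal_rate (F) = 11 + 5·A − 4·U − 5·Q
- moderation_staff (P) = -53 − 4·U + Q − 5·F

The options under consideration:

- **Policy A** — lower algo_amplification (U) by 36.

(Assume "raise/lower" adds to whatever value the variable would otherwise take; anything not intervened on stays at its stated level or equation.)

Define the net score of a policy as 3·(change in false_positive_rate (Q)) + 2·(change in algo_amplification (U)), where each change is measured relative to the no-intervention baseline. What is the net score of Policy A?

576

Baseline:
  A = 23
  U = -6 + 6·23 = 132
  Q = -59 − 6·132 = -851
Policy A (U − 36):
  A = 23
  U = -6 + 6·23 (−36 from intervention) = 96
  Q = -59 − 6·96 = -635
ΔQ = -635 − (-851) = 216; ΔU = 96 − 132 = -36
Score = 3·216 + 2·(-36) = 576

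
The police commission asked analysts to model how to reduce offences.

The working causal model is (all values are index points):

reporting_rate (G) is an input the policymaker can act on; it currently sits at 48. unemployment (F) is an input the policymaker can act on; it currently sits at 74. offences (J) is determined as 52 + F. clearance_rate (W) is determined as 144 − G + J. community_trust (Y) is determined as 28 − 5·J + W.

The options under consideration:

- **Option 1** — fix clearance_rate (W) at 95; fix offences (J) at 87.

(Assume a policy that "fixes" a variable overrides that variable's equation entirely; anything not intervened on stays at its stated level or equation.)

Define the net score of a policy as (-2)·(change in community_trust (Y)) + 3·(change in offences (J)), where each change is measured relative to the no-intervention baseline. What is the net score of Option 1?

-253

Baseline:
  G = 48
  F = 74
  J = 52 + 74 = 126
  W = 144 − 48 + 126 = 222
  Y = 28 − 5·126 + 222 = -380
Option 1 (W := 95, J := 87):
  G = 48
  F = 74
  J = 87
  W = 95
  Y = 28 − 5·87 + 95 = -312
ΔY = -312 − (-380) = 68; ΔJ = 87 − 126 = -39
Score = (-2)·68 + 3·(-39) = -253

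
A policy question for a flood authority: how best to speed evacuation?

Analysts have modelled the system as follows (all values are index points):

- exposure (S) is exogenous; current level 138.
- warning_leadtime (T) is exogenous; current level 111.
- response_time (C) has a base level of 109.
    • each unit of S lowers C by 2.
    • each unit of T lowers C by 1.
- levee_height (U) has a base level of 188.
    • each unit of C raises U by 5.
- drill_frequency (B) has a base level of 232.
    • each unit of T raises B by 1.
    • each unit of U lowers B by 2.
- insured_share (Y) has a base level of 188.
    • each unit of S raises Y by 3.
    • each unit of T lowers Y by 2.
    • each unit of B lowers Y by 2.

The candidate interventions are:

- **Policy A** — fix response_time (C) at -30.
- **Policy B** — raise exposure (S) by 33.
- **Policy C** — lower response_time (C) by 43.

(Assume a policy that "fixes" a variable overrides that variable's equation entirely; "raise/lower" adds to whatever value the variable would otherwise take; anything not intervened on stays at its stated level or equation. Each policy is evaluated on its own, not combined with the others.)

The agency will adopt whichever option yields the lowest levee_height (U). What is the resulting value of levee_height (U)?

-1532

Policy A (C := -30):
  S = 138
  T = 111
  C = -30
  U = 188 + 5·(-30) = 38
Policy B (S + 33):
  S = 138 + 33 = 171
  T = 111
  C = 109 − 2·171 − 111 = -344
  U = 188 + 5·(-344) = -1532
Policy C (C − 43):
  S = 138
  T = 111
  C = 109 − 2·138 − 111 (−43 from intervention) = -321
  U = 188 + 5·(-321) = -1417
Comparing — Policy A: U=38, Policy B: U=-1532, Policy C: U=-1417. Lowest is -1532 (Policy B).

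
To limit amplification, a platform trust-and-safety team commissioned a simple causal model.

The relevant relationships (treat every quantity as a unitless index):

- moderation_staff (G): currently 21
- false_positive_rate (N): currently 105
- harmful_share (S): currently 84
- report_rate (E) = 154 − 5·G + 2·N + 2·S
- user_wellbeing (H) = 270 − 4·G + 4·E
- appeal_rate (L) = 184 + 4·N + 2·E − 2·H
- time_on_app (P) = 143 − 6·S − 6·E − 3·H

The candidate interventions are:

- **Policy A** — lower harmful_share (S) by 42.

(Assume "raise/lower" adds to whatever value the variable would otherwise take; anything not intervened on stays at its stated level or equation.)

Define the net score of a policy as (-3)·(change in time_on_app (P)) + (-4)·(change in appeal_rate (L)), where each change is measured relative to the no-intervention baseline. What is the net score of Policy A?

-7308

Baseline:
  G = 21
  N = 105
  S = 84
  E = 154 − 5·21 + 2·105 + 2·84 = 427
  H = 270 − 4·21 + 4·427 = 1894
  L = 184 + 4·105 + 2·427 − 2·1894 = -2330
  P = 143 − 6·84 − 6·427 − 3·1894 = -8605
Policy A (S − 42):
  G = 21
  N = 105
  S = 84 − 42 = 42
  E = 154 − 5·21 + 2·105 + 2·42 = 343
  H = 270 − 4·21 + 4·343 = 1558
  L = 184 + 4·105 + 2·343 − 2·1558 = -1826
  P = 143 − 6·42 − 6·343 − 3·1558 = -6841
ΔP = -6841 − (-8605) = 1764; ΔL = -1826 − (-2330) = 504
Score = (-3)·1764 + (-4)·504 = -7308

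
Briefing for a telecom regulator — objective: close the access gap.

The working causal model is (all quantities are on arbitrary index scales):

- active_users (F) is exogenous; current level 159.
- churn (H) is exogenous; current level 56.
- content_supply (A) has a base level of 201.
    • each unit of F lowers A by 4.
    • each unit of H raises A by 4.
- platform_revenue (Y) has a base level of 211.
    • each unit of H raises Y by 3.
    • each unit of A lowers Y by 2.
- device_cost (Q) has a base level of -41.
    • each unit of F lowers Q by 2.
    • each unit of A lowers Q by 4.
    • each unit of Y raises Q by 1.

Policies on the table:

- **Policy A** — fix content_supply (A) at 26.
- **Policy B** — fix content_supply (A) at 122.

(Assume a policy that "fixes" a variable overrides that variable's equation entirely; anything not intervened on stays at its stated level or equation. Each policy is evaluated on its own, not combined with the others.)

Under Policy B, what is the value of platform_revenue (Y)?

135

Policy B (A := 122):
  F = 159
  H = 56
  A = 122
  Y = 211 + 3·56 − 2·122 = 135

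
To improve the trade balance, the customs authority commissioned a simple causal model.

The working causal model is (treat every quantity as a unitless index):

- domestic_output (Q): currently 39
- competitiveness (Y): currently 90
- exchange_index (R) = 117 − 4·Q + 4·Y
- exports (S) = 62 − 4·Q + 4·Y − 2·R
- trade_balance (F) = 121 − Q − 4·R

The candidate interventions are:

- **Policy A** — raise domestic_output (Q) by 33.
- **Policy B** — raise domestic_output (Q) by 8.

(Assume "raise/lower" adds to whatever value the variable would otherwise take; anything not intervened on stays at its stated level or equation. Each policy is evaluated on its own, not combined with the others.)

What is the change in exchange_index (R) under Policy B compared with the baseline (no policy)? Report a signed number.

Baseline:
  Q = 39
  Y = 90
  R = 117 − 4·39 + 4·90 = 321
Policy B (Q + 8):
  Q = 39 + 8 = 47
  Y = 90
  R = 117 − 4·47 + 4·90 = 289
Change in R: 289 − 321 = -32

-32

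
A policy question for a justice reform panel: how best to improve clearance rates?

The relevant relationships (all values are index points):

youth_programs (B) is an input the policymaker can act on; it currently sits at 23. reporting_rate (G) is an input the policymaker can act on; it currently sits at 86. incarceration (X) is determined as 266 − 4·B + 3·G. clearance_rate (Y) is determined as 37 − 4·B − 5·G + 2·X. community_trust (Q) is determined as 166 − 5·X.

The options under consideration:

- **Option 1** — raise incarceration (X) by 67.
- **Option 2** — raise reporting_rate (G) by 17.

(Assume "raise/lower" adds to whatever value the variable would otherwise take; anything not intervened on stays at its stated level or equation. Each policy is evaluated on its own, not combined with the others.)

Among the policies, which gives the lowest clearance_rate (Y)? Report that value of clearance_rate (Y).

Option 1 (X + 67):
  B = 23
  G = 86
  X = 266 − 4·23 + 3·86 (+67 from intervention) = 499
  Y = 37 − 4·23 − 5·86 + 2·499 = 513
Option 2 (G + 17):
  B = 23
  G = 86 + 17 = 103
  X = 266 − 4·23 + 3·103 = 483
  Y = 37 − 4·23 − 5·103 + 2·483 = 396
Comparing — Option 1: Y=513, Option 2: Y=396. Lowest is 396 (Option 2).

396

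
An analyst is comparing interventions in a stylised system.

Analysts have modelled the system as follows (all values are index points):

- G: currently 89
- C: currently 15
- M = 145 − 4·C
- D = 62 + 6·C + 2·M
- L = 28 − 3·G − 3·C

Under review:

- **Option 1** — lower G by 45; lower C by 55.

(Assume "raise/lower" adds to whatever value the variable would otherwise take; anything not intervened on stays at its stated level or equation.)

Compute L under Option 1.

16

Option 1 (G − 45, C − 55):
  G = 89 − 45 = 44
  C = 15 − 55 = -40
  L = 28 − 3·44 − 3·(-40) = 16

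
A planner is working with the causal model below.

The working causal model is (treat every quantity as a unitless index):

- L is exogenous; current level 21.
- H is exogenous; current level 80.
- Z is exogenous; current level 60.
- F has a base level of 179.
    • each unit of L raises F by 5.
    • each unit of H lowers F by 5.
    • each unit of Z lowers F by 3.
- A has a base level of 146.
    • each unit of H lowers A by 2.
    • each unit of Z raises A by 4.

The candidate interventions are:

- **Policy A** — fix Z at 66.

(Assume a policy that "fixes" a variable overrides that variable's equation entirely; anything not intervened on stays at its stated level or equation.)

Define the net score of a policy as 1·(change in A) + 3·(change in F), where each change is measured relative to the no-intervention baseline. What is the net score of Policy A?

-30

Baseline:
  L = 21
  H = 80
  Z = 60
  F = 179 + 5·21 − 5·80 − 3·60 = -296
  A = 146 − 2·80 + 4·60 = 226
Policy A (Z := 66):
  L = 21
  H = 80
  Z = 66
  F = 179 + 5·21 − 5·80 − 3·66 = -314
  A = 146 − 2·80 + 4·66 = 250
ΔA = 250 − 226 = 24; ΔF = -314 − (-296) = -18
Score = 1·24 + 3·(-18) = -30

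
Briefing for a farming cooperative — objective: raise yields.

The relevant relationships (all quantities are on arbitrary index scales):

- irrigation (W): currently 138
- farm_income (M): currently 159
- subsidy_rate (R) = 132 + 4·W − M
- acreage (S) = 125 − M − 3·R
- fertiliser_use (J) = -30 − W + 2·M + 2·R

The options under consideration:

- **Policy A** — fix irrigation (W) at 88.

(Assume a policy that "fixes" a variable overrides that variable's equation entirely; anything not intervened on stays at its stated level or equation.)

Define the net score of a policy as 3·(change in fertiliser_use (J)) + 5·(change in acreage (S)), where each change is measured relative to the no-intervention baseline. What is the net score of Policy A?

Baseline:
  W = 138
  M = 159
  R = 132 + 4·138 − 159 = 525
  S = 125 − 159 − 3·525 = -1609
  J = -30 − 138 + 2·159 + 2·525 = 1200
Policy A (W := 88):
  W = 88
  M = 159
  R = 132 + 4·88 − 159 = 325
  S = 125 − 159 − 3·325 = -1009
  J = -30 − 88 + 2·159 + 2·325 = 850
ΔJ = 850 − 1200 = -350; ΔS = -1009 − (-1609) = 600
Score = 3·(-350) + 5·600 = 1950

1950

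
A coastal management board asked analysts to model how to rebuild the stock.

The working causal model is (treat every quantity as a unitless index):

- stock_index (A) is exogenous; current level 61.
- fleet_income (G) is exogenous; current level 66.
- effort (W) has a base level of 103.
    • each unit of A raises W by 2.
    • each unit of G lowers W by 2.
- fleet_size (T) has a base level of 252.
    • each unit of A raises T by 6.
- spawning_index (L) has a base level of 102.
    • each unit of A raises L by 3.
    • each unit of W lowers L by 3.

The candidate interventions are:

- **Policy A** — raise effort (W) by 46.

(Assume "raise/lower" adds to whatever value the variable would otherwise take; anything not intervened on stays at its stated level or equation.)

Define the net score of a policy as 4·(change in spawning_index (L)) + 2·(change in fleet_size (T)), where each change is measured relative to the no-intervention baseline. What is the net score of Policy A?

Baseline:
  A = 61
  G = 66
  W = 103 + 2·61 − 2·66 = 93
  T = 252 + 6·61 = 618
  L = 102 + 3·61 − 3·93 = 6
Policy A (W + 46):
  A = 61
  G = 66
  W = 103 + 2·61 − 2·66 (+46 from intervention) = 139
  T = 252 + 6·61 = 618
  L = 102 + 3·61 − 3·139 = -132
ΔL = -132 − 6 = -138; ΔT = 618 − 618 = 0
Score = 4·(-138) + 2·0 = -552

-552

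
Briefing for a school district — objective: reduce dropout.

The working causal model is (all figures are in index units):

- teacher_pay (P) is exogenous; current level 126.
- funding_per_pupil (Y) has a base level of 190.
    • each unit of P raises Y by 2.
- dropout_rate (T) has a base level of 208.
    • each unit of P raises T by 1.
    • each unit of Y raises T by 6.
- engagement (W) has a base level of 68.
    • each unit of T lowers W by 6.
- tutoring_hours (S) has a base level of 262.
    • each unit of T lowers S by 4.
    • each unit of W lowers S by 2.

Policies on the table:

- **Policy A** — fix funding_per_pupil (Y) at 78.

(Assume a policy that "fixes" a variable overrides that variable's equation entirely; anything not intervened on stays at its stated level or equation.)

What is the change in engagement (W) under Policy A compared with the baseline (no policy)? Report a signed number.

Baseline:
  P = 126
  Y = 190 + 2·126 = 442
  T = 208 + 126 + 6·442 = 2986
  W = 68 − 6·2986 = -17848
Policy A (Y := 78):
  P = 126
  Y = 78
  T = 208 + 126 + 6·78 = 802
  W = 68 − 6·802 = -4744
Change in W: -4744 − (-17848) = 13104

13104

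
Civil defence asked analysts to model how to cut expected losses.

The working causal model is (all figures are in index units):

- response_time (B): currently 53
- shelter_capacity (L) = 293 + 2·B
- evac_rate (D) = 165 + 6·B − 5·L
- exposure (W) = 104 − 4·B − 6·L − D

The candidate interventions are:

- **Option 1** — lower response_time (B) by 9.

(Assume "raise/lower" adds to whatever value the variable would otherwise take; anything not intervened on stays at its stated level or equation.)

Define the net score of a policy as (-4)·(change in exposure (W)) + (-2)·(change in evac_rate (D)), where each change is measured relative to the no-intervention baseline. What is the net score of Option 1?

Baseline:
  B = 53
  L = 293 + 2·53 = 399
  D = 165 + 6·53 − 5·399 = -1512
  W = 104 − 4·53 − 6·399 − (-1512) = -990
Option 1 (B − 9):
  B = 53 − 9 = 44
  L = 293 + 2·44 = 381
  D = 165 + 6·44 − 5·381 = -1476
  W = 104 − 4·44 − 6·381 − (-1476) = -882
ΔW = -882 − (-990) = 108; ΔD = -1476 − (-1512) = 36
Score = (-4)·108 + (-2)·36 = -504

-504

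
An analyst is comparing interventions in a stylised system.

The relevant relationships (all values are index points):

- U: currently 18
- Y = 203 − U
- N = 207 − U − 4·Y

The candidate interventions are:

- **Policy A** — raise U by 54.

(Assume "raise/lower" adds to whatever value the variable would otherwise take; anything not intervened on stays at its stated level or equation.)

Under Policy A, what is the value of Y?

131

Policy A (U + 54):
  U = 18 + 54 = 72
  Y = 203 − 72 = 131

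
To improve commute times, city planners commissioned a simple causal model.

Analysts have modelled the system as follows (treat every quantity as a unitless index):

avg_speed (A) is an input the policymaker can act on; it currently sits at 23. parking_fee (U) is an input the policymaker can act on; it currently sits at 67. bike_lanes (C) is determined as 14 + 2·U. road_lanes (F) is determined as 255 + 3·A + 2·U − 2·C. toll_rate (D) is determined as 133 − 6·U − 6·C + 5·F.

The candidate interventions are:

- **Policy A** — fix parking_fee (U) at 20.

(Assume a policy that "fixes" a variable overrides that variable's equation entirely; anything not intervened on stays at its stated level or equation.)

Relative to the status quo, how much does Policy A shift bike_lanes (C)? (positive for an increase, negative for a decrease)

-94

Baseline:
  U = 67
  C = 14 + 2·67 = 148
Policy A (U := 20):
  U = 20
  C = 14 + 2·20 = 54
Change in C: 54 − 148 = -94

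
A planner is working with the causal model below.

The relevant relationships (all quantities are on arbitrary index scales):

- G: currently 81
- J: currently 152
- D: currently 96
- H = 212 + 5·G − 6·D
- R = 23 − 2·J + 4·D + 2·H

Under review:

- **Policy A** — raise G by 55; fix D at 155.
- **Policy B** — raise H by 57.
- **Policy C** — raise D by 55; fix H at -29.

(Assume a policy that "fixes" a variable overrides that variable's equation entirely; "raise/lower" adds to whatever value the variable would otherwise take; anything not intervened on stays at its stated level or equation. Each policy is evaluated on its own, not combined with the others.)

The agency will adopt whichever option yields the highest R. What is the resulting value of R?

299

Policy A (G + 55, D := 155):
  G = 81 + 55 = 136
  J = 152
  D = 155
  H = 212 + 5·136 − 6·155 = -38
  R = 23 − 2·152 + 4·155 + 2·(-38) = 263
Policy B (H + 57):
  G = 81
  J = 152
  D = 96
  H = 212 + 5·81 − 6·96 (+57 from intervention) = 98
  R = 23 − 2·152 + 4·96 + 2·98 = 299
Policy C (D + 55, H := -29):
  G = 81
  J = 152
  D = 96 + 55 = 151
  H = -29
  R = 23 − 2·152 + 4·151 + 2·(-29) = 265
Comparing — Policy A: R=263, Policy B: R=299, Policy C: R=265. Highest is 299 (Policy B).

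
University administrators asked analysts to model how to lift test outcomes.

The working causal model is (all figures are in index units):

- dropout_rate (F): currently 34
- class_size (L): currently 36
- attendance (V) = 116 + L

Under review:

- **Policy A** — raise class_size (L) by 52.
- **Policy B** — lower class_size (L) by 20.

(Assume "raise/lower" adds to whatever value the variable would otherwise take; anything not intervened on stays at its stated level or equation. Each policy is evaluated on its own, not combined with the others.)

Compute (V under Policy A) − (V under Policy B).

Policy A (L + 52):
  L = 36 + 52 = 88
  V = 116 + 88 = 204
Policy B (L − 20):
  L = 36 − 20 = 16
  V = 116 + 16 = 132
V: 204 − 132 = 72

72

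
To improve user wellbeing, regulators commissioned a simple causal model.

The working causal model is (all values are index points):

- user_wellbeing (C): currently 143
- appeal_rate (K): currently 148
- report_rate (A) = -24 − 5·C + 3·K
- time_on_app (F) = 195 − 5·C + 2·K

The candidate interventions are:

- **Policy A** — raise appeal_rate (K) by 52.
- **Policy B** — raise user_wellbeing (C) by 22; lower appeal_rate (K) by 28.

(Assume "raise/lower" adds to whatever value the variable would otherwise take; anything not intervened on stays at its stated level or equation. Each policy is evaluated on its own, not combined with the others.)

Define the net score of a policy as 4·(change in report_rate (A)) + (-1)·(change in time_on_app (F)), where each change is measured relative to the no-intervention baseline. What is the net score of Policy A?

520

Baseline:
  C = 143
  K = 148
  A = -24 − 5·143 + 3·148 = -295
  F = 195 − 5·143 + 2·148 = -224
Policy A (K + 52):
  C = 143
  K = 148 + 52 = 200
  A = -24 − 5·143 + 3·200 = -139
  F = 195 − 5·143 + 2·200 = -120
ΔA = -139 − (-295) = 156; ΔF = -120 − (-224) = 104
Score = 4·156 + (-1)·104 = 520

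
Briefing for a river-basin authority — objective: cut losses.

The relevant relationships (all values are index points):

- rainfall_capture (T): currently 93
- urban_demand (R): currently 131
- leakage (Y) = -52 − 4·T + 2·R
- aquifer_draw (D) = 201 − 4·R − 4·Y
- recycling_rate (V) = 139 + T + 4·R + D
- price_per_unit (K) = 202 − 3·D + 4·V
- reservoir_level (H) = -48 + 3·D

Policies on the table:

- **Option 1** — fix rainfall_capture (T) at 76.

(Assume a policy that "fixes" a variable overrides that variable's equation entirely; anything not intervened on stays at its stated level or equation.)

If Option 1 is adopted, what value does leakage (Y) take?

Option 1 (T := 76):
  T = 76
  R = 131
  Y = -52 − 4·76 + 2·131 = -94

-94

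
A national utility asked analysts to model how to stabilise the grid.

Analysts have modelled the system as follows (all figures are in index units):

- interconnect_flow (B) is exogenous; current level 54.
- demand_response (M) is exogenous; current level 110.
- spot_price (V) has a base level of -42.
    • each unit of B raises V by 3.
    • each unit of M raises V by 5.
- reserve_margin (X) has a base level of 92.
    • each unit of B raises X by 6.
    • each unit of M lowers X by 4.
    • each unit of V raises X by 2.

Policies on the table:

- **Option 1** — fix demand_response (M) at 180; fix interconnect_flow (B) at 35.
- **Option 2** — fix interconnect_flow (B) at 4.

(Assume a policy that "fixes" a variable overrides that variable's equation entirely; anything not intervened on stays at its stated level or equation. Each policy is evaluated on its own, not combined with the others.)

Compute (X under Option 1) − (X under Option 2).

792

Option 1 (M := 180, B := 35):
  B = 35
  M = 180
  V = -42 + 3·35 + 5·180 = 963
  X = 92 + 6·35 − 4·180 + 2·963 = 1508
Option 2 (B := 4):
  B = 4
  M = 110
  V = -42 + 3·4 + 5·110 = 520
  X = 92 + 6·4 − 4·110 + 2·520 = 716
X: 1508 − 716 = 792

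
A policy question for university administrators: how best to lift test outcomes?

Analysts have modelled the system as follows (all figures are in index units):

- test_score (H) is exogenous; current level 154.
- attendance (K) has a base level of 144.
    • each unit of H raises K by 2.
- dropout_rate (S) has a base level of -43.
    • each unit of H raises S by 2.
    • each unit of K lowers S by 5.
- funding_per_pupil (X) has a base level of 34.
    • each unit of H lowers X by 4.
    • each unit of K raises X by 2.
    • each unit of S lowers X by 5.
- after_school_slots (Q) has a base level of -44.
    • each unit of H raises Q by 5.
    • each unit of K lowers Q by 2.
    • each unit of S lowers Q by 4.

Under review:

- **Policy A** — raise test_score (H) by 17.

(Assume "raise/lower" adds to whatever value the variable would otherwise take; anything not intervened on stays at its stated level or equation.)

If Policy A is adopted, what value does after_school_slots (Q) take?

8363

Policy A (H + 17):
  H = 154 + 17 = 171
  K = 144 + 2·171 = 486
  S = -43 + 2·171 − 5·486 = -2131
  Q = -44 + 5·171 − 2·486 − 4·(-2131) = 8363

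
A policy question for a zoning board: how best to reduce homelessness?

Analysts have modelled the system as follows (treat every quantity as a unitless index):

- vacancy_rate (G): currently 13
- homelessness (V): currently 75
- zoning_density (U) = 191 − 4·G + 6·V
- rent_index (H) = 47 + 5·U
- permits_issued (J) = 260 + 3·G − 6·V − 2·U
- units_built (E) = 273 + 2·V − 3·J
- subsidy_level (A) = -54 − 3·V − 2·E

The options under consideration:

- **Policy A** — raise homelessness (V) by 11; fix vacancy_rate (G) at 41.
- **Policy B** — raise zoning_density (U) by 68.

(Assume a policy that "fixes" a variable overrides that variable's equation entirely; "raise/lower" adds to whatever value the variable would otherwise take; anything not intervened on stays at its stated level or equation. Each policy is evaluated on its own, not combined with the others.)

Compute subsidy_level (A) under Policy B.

-9915

Policy B (U + 68):
  G = 13
  V = 75
  U = 191 − 4·13 + 6·75 (+68 from intervention) = 657
  J = 260 + 3·13 − 6·75 − 2·657 = -1465
  E = 273 + 2·75 − 3·(-1465) = 4818
  A = -54 − 3·75 − 2·4818 = -9915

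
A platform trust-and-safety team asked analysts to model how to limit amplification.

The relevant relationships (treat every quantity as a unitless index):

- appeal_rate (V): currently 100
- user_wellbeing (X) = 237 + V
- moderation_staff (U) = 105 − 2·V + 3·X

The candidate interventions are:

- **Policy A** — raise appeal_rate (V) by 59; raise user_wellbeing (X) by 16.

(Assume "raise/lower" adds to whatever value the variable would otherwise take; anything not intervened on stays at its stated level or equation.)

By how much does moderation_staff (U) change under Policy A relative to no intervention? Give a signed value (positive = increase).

Baseline:
  V = 100
  X = 237 + 100 = 337
  U = 105 − 2·100 + 3·337 = 916
Policy A (V + 59, X + 16):
  V = 100 + 59 = 159
  X = 237 + 159 (+16 from intervention) = 412
  U = 105 − 2·159 + 3·412 = 1023
Change in U: 1023 − 916 = 107

107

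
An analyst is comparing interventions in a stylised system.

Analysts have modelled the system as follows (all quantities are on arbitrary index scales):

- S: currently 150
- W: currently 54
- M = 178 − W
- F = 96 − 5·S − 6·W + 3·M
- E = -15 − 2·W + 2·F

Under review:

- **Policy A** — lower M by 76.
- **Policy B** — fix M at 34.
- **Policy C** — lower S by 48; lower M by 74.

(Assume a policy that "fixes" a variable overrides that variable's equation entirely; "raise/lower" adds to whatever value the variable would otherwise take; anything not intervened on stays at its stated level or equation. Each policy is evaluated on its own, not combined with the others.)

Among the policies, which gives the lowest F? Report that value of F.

Policy A (M − 76):
  S = 150
  W = 54
  M = 178 − 54 (−76 from intervention) = 48
  F = 96 − 5·150 − 6·54 + 3·48 = -834
Policy B (M := 34):
  S = 150
  W = 54
  M = 34
  F = 96 − 5·150 − 6·54 + 3·34 = -876
Policy C (S − 48, M − 74):
  S = 150 − 48 = 102
  W = 54
  M = 178 − 54 (−74 from intervention) = 50
  F = 96 − 5·102 − 6·54 + 3·50 = -588
Comparing — Policy A: F=-834, Policy B: F=-876, Policy C: F=-588. Lowest is -876 (Policy B).

-876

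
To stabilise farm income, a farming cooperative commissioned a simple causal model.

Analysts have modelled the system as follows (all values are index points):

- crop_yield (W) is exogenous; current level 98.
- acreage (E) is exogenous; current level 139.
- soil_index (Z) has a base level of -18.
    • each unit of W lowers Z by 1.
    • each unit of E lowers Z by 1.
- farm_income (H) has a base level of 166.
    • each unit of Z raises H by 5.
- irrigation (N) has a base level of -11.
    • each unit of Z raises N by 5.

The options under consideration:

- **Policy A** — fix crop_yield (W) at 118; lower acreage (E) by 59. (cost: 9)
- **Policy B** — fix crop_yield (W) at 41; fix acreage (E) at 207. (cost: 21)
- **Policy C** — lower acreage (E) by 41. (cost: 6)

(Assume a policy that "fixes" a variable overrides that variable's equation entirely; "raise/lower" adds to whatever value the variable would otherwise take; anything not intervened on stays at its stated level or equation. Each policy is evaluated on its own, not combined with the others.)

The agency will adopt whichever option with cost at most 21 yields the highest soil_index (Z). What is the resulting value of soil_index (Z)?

Policy A (W := 118, E − 59):
  W = 118
  E = 139 − 59 = 80
  Z = -18 − 118 − 80 = -216
Policy B (W := 41, E := 207):
  W = 41
  E = 207
  Z = -18 − 41 − 207 = -266
Policy C (E − 41):
  W = 98
  E = 139 − 41 = 98
  Z = -18 − 98 − 98 = -214
Comparing — Policy A: Z=-216, Policy B: Z=-266, Policy C: Z=-214. Highest is -214 (Policy C).

-214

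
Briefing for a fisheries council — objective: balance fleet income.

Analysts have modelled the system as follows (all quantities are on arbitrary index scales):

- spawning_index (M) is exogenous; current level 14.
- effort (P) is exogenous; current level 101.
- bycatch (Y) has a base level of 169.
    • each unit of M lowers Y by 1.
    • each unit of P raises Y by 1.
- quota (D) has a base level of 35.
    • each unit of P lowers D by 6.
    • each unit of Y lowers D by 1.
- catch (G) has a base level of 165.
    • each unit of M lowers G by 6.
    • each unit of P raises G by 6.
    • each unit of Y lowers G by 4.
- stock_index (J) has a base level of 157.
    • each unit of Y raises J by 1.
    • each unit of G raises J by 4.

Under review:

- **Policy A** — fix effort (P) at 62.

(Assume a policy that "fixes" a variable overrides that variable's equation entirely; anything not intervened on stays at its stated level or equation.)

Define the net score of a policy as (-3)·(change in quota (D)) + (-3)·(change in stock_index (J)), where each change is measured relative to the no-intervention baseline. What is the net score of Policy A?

234

Baseline:
  M = 14
  P = 101
  Y = 169 − 14 + 101 = 256
  D = 35 − 6·101 − 256 = -827
  G = 165 − 6·14 + 6·101 − 4·256 = -337
  J = 157 + 256 + 4·(-337) = -935
Policy A (P := 62):
  M = 14
  P = 62
  Y = 169 − 14 + 62 = 217
  D = 35 − 6·62 − 217 = -554
  G = 165 − 6·14 + 6·62 − 4·217 = -415
  J = 157 + 217 + 4·(-415) = -1286
ΔD = -554 − (-827) = 273; ΔJ = -1286 − (-935) = -351
Score = (-3)·273 + (-3)·(-351) = 234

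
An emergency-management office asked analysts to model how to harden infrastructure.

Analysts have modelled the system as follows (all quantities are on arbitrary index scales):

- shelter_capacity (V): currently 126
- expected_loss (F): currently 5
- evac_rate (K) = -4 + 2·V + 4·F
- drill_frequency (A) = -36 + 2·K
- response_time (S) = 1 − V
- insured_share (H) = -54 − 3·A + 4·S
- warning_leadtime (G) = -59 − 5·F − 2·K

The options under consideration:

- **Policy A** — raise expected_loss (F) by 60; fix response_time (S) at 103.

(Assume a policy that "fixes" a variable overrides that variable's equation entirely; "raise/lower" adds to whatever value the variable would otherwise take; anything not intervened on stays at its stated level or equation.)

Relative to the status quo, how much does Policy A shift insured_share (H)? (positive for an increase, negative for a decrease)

-528

Baseline:
  V = 126
  F = 5
  K = -4 + 2·126 + 4·5 = 268
  A = -36 + 2·268 = 500
  S = 1 − 126 = -125
  H = -54 − 3·500 + 4·(-125) = -2054
Policy A (F + 60, S := 103):
  V = 126
  F = 5 + 60 = 65
  K = -4 + 2·126 + 4·65 = 508
  A = -36 + 2·508 = 980
  S = 103
  H = -54 − 3·980 + 4·103 = -2582
Change in H: -2582 − (-2054) = -528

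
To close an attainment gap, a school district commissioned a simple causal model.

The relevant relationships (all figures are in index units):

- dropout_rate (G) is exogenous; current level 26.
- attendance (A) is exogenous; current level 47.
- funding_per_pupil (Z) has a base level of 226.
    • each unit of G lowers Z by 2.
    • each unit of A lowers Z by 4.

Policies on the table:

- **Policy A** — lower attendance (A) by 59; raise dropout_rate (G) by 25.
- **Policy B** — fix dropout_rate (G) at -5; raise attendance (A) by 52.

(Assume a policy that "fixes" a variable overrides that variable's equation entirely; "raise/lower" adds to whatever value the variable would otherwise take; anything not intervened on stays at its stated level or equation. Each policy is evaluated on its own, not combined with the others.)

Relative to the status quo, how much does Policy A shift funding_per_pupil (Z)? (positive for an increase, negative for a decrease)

186

Baseline:
  G = 26
  A = 47
  Z = 226 − 2·26 − 4·47 = -14
Policy A (A − 59, G + 25):
  G = 26 + 25 = 51
  A = 47 − 59 = -12
  Z = 226 − 2·51 − 4·(-12) = 172
Change in Z: 172 − (-14) = 186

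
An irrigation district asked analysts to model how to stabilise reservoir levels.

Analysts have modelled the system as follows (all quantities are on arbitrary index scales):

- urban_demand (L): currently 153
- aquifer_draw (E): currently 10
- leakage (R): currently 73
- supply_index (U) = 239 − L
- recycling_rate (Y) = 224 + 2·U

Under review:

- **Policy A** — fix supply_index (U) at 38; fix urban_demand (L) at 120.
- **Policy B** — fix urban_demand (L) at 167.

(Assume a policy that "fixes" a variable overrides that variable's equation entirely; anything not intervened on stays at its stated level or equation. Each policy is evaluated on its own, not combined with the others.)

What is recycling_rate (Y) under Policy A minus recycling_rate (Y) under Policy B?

-68

Policy A (U := 38, L := 120):
  L = 120
  U = 38
  Y = 224 + 2·38 = 300
Policy B (L := 167):
  L = 167
  U = 239 − 167 = 72
  Y = 224 + 2·72 = 368
Y: 300 − 368 = -68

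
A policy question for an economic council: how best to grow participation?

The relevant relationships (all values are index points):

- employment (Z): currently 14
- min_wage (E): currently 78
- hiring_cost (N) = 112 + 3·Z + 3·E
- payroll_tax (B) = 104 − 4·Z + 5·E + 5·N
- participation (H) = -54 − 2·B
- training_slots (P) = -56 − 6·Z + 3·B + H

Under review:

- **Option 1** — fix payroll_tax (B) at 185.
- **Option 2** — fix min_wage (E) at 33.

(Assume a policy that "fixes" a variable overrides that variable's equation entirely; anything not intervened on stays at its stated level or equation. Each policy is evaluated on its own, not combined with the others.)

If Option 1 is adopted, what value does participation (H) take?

Option 1 (B := 185):
  Z = 14
  E = 78
  N = 112 + 3·14 + 3·78 = 388
  B = 185
  H = -54 − 2·185 = -424

-424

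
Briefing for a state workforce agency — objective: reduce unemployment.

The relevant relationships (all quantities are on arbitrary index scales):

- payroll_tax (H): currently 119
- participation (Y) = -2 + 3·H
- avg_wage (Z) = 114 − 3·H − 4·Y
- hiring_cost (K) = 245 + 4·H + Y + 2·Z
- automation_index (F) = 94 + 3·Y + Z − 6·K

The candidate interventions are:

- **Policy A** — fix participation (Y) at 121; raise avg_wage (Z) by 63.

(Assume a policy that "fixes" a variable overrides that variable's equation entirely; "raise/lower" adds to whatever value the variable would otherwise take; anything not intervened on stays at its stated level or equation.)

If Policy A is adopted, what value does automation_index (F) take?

2709

Policy A (Y := 121, Z + 63):
  H = 119
  Y = 121
  Z = 114 − 3·119 − 4·121 (+63 from intervention) = -664
  K = 245 + 4·119 + 121 + 2·(-664) = -486
  F = 94 + 3·121 + (-664) − 6·(-486) = 2709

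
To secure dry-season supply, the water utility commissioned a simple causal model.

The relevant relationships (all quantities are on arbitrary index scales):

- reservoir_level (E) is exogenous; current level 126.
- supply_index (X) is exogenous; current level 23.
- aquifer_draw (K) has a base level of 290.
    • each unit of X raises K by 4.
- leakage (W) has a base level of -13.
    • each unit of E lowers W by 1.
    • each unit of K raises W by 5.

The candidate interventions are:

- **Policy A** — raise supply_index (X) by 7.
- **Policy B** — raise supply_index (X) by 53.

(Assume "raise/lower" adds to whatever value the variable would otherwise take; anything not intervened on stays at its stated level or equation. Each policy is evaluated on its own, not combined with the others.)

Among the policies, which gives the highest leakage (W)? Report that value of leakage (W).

2831

Policy A (X + 7):
  E = 126
  X = 23 + 7 = 30
  K = 290 + 4·30 = 410
  W = -13 − 126 + 5·410 = 1911
Policy B (X + 53):
  E = 126
  X = 23 + 53 = 76
  K = 290 + 4·76 = 594
  W = -13 − 126 + 5·594 = 2831
Comparing — Policy A: W=1911, Policy B: W=2831. Highest is 2831 (Policy B).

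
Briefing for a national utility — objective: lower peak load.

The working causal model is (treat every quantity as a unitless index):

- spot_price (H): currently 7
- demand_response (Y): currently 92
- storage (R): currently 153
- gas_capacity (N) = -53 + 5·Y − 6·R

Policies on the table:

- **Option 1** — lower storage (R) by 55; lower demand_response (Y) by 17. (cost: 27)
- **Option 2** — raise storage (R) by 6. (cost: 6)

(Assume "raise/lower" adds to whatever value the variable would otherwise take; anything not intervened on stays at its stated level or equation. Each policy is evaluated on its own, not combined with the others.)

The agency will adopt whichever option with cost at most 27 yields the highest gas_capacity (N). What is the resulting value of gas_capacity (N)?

Option 1 (R − 55, Y − 17):
  Y = 92 − 17 = 75
  R = 153 − 55 = 98
  N = -53 + 5·75 − 6·98 = -266
Option 2 (R + 6):
  Y = 92
  R = 153 + 6 = 159
  N = -53 + 5·92 − 6·159 = -547
Comparing — Option 1: N=-266, Option 2: N=-547. Highest is -266 (Option 1).

-266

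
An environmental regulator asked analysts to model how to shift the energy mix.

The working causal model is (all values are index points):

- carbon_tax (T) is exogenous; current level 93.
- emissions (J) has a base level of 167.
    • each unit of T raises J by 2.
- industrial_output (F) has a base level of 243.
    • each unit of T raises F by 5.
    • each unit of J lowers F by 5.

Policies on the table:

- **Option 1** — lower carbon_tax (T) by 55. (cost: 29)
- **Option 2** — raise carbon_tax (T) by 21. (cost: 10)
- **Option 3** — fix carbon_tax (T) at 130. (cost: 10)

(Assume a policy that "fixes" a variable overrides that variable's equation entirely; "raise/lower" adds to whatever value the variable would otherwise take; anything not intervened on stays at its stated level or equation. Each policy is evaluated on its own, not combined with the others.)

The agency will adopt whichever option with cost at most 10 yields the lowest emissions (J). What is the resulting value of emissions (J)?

Option 2 (T + 21):
  T = 93 + 21 = 114
  J = 167 + 2·114 = 395
Option 3 (T := 130):
  T = 130
  J = 167 + 2·130 = 427
Comparing — Option 2: J=395, Option 3: J=427. Lowest is 395 (Option 2).

395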